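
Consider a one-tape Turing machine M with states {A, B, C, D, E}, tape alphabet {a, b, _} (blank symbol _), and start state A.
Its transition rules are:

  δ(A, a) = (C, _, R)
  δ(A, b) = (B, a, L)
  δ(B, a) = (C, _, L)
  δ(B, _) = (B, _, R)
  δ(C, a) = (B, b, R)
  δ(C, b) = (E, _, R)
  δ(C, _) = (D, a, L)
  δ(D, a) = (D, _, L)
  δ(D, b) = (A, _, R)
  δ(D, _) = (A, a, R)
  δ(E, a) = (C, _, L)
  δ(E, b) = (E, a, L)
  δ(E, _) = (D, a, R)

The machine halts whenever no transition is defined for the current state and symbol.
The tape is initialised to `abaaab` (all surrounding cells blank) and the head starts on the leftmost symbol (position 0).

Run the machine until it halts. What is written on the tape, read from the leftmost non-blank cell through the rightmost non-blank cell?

state=A head=0 tape=[a]baaab_   (A,a)→(C,_,R)
state=C head=1 tape=_[b]aaab_   (C,b)→(E,_,R)
state=E head=2 tape=__[a]aab_   (E,a)→(C,_,L)
state=C head=1 tape=_[_]_aab_   (C,_)→(D,a,L)
state=D head=0 tape=[_]a_aab_   (D,_)→(A,a,R)
state=A head=1 tape=a[a]_aab_   (A,a)→(C,_,R)
state=C head=2 tape=a_[_]aab_   (C,_)→(D,a,L)
state=D head=1 tape=a[_]aaab_   (D,_)→(A,a,R)
state=A head=2 tape=aa[a]aab_   (A,a)→(C,_,R)
state=C head=3 tape=aa_[a]ab_   (C,a)→(B,b,R)
state=B head=4 tape=aa_b[a]b_   (B,a)→(C,_,L)
state=C head=3 tape=aa_[b]_b_   (C,b)→(E,_,R)
state=E head=4 tape=aa__[_]b_   (E,_)→(D,a,R)
state=D head=5 tape=aa__a[b]_   (D,b)→(A,_,R)
state=A head=6 tape=aa__a_[_]
The non-blank tape span at halt is aa__a.

aa__a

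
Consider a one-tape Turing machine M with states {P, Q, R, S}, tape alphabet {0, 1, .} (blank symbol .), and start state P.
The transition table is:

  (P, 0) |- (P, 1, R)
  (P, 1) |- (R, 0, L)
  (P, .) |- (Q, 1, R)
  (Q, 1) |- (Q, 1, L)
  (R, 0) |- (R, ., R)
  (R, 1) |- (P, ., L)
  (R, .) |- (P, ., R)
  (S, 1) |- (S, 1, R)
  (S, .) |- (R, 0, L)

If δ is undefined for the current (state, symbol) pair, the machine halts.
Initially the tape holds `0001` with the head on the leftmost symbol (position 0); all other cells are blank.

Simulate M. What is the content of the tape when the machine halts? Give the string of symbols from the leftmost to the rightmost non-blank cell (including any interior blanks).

state=P head=0 tape=.[0]001   (P,0)→(P,1,R)
state=P head=1 tape=.1[0]01   (P,0)→(P,1,R)
state=P head=2 tape=.11[0]1   (P,0)→(P,1,R)
state=P head=3 tape=.111[1]   (P,1)→(R,0,L)
state=R head=2 tape=.11[1]0   (R,1)→(P,.,L)
state=P head=1 tape=.1[1].0   (P,1)→(R,0,L)
state=R head=0 tape=.[1]0.0   (R,1)→(P,.,L)
state=P head=-1 tape=[.].0.0   (P,.)→(Q,1,R)
state=Q head=0 tape=1[.]0.0
The non-blank tape span at halt is 1.0.0.

1.0.0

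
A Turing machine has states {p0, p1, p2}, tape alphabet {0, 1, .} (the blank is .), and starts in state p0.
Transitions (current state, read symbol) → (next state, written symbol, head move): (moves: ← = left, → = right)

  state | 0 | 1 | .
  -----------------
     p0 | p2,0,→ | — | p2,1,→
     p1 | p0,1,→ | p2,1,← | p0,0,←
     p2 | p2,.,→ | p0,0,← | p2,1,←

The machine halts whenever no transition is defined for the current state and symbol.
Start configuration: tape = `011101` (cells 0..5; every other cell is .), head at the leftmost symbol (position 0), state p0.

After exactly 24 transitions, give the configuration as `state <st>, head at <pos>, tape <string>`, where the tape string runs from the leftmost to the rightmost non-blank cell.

p0 | [0]11101.   read 0 → write 0, move →, go to p2
p2 | 0[1]1101.   read 1 → write 0, move ←, go to p0
p0 | [0]01101.   read 0 → write 0, move →, go to p2
p2 | 0[0]1101.   read 0 → write ., move →, go to p2
p2 | 0.[1]101.   read 1 → write 0, move ←, go to p0
p0 | 0[.]0101.   read . → write 1, move →, go to p2
p2 | 01[0]101.   read 0 → write ., move →, go to p2
p2 | 01.[1]01.   read 1 → write 0, move ←, go to p0
p0 | 01[.]001.   read . → write 1, move →, go to p2
p2 | 011[0]01.   read 0 → write ., move →, go to p2
p2 | 011.[0]1.   read 0 → write ., move →, go to p2
p2 | 011..[1].   read 1 → write 0, move ←, go to p0
p0 | 011.[.]0.   read . → write 1, move →, go to p2
p2 | 011.1[0].   read 0 → write ., move →, go to p2
p2 | 011.1.[.]   read . → write 1, move ←, go to p2
p2 | 011.1[.]1   read . → write 1, move ←, go to p2
p2 | 011.[1]11   read 1 → write 0, move ←, go to p0
p0 | 011[.]011   read . → write 1, move →, go to p2
p2 | 0111[0]11   read 0 → write ., move →, go to p2
p2 | 0111.[1]1   read 1 → write 0, move ←, go to p0
p0 | 0111[.]01   read . → write 1, move →, go to p2
p2 | 01111[0]1   read 0 → write ., move →, go to p2
p2 | 01111.[1]   read 1 → write 0, move ←, go to p0
p0 | 01111[.]0   read . → write 1, move →, go to p2
p2 | 011111[0]
After 24 steps: state p2, head at 6, tape 0111110.

state p2, head at 6, tape 0111110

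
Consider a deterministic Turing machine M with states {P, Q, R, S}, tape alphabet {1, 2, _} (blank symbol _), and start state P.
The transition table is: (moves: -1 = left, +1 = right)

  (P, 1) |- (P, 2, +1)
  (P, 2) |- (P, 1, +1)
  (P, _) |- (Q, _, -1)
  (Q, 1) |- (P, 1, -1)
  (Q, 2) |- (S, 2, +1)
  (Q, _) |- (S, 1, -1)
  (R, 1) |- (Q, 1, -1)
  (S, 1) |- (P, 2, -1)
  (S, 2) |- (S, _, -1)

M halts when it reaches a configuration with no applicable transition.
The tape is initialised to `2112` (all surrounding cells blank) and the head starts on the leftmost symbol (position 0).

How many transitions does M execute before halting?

10

P | [2]112_   read 2 → write 1, move +1, go to P
P | 1[1]12_   read 1 → write 2, move +1, go to P
P | 12[1]2_   read 1 → write 2, move +1, go to P
P | 122[2]_   read 2 → write 1, move +1, go to P
P | 1221[_]   read _ → write _, move -1, go to Q
Q | 122[1]_   read 1 → write 1, move -1, go to P
P | 12[2]1_   read 2 → write 1, move +1, go to P
P | 121[1]_   read 1 → write 2, move +1, go to P
P | 1212[_]   read _ → write _, move -1, go to Q
Q | 121[2]_   read 2 → write 2, move +1, go to S
S | 1212[_]
M halts after 10 transitions.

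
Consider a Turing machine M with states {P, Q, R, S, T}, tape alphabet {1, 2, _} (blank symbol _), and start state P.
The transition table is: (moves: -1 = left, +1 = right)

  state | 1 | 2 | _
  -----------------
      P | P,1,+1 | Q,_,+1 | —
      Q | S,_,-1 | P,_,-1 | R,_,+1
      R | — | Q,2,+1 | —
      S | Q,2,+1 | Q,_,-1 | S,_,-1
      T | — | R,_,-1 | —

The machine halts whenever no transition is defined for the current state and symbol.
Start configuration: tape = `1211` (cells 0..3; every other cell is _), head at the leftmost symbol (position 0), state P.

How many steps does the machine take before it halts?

6

P | [1]211   read 1 → write 1, move +1, go to P
P | 1[2]11   read 2 → write _, move +1, go to Q
Q | 1_[1]1   read 1 → write _, move -1, go to S
S | 1[_]_1   read _ → write _, move -1, go to S
S | [1]__1   read 1 → write 2, move +1, go to Q
Q | 2[_]_1   read _ → write _, move +1, go to R
R | 2_[_]1
M halts after 6 transitions.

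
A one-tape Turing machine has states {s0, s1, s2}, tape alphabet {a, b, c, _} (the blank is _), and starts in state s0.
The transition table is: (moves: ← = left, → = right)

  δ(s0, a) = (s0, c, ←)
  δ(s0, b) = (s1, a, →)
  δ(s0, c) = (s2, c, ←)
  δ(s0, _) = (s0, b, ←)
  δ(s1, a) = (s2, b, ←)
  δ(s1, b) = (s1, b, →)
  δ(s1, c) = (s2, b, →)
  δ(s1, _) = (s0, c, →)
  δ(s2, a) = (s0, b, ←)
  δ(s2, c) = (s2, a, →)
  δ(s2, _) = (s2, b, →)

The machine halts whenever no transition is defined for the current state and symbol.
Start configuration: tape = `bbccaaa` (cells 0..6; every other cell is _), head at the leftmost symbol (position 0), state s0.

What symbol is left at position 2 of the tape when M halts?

state=s0 head=0 tape=[b]bccaaa   (s0,b)→(s1,a,→)
state=s1 head=1 tape=a[b]ccaaa   (s1,b)→(s1,b,→)
state=s1 head=2 tape=ab[c]caaa   (s1,c)→(s2,b,→)
state=s2 head=3 tape=abb[c]aaa   (s2,c)→(s2,a,→)
state=s2 head=4 tape=abba[a]aa   (s2,a)→(s0,b,←)
state=s0 head=3 tape=abb[a]baa   (s0,a)→(s0,c,←)
state=s0 head=2 tape=ab[b]cbaa   (s0,b)→(s1,a,→)
state=s1 head=3 tape=aba[c]baa   (s1,c)→(s2,b,→)
state=s2 head=4 tape=abab[b]aa
Cell 2 holds a when M halts.

a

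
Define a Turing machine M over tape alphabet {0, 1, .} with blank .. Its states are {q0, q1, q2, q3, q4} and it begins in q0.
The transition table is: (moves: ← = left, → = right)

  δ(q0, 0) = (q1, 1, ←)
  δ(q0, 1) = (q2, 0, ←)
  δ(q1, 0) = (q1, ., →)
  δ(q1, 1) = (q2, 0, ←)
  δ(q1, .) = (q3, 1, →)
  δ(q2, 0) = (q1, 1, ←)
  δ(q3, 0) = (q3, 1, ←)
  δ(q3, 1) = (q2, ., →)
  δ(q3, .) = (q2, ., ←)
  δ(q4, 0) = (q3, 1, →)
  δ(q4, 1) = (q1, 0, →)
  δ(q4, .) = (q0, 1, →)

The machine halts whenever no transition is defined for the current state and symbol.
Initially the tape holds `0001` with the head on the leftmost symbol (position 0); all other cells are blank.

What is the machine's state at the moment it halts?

state=q0 head=0 tape=.[0]001   (q0,0)→(q1,1,←)
state=q1 head=-1 tape=[.]1001   (q1,.)→(q3,1,→)
state=q3 head=0 tape=1[1]001   (q3,1)→(q2,.,→)
state=q2 head=1 tape=1.[0]01   (q2,0)→(q1,1,←)
state=q1 head=0 tape=1[.]101   (q1,.)→(q3,1,→)
state=q3 head=1 tape=11[1]01   (q3,1)→(q2,.,→)
state=q2 head=2 tape=11.[0]1   (q2,0)→(q1,1,←)
state=q1 head=1 tape=11[.]11   (q1,.)→(q3,1,→)
state=q3 head=2 tape=111[1]1   (q3,1)→(q2,.,→)
state=q2 head=3 tape=111.[1]
No transition is defined for (q2, 1); M halts in state q2.

q2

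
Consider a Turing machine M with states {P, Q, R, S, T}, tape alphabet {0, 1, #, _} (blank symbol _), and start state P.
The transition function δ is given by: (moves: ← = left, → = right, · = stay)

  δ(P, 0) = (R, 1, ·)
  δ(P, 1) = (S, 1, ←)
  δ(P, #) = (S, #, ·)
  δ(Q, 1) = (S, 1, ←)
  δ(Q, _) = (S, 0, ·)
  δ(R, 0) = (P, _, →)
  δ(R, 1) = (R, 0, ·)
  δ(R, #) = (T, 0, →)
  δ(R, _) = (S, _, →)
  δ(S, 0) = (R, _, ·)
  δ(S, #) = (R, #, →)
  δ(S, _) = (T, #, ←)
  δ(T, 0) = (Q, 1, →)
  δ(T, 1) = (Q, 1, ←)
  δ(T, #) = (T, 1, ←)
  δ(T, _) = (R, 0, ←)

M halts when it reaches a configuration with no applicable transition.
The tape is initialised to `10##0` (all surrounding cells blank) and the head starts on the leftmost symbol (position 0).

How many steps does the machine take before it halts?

state=P head=0 tape=___[1]0##0____   (P,1)→(S,1,←)
state=S head=-1 tape=__[_]10##0____   (S,_)→(T,#,←)
state=T head=-2 tape=_[_]#10##0____   (T,_)→(R,0,←)
state=R head=-3 tape=[_]0#10##0____   (R,_)→(S,_,→)
state=S head=-2 tape=_[0]#10##0____   (S,0)→(R,_,·)
state=R head=-2 tape=_[_]#10##0____   (R,_)→(S,_,→)
state=S head=-1 tape=__[#]10##0____   (S,#)→(R,#,→)
state=R head=0 tape=__#[1]0##0____   (R,1)→(R,0,·)
state=R head=0 tape=__#[0]0##0____   (R,0)→(P,_,→)
state=P head=1 tape=__#_[0]##0____   (P,0)→(R,1,·)
state=R head=1 tape=__#_[1]##0____   (R,1)→(R,0,·)
state=R head=1 tape=__#_[0]##0____   (R,0)→(P,_,→)
state=P head=2 tape=__#__[#]#0____   (P,#)→(S,#,·)
state=S head=2 tape=__#__[#]#0____   (S,#)→(R,#,→)
state=R head=3 tape=__#__#[#]0____   (R,#)→(T,0,→)
state=T head=4 tape=__#__#0[0]____   (T,0)→(Q,1,→)
state=Q head=5 tape=__#__#01[_]___   (Q,_)→(S,0,·)
state=S head=5 tape=__#__#01[0]___   (S,0)→(R,_,·)
state=R head=5 tape=__#__#01[_]___   (R,_)→(S,_,→)
state=S head=6 tape=__#__#01_[_]__   (S,_)→(T,#,←)
state=T head=5 tape=__#__#01[_]#__   (T,_)→(R,0,←)
state=R head=4 tape=__#__#0[1]0#__   (R,1)→(R,0,·)
state=R head=4 tape=__#__#0[0]0#__   (R,0)→(P,_,→)
state=P head=5 tape=__#__#0_[0]#__   (P,0)→(R,1,·)
state=R head=5 tape=__#__#0_[1]#__   (R,1)→(R,0,·)
state=R head=5 tape=__#__#0_[0]#__   (R,0)→(P,_,→)
state=P head=6 tape=__#__#0__[#]__   (P,#)→(S,#,·)
state=S head=6 tape=__#__#0__[#]__   (S,#)→(R,#,→)
state=R head=7 tape=__#__#0__#[_]_   (R,_)→(S,_,→)
state=S head=8 tape=__#__#0__#_[_]   (S,_)→(T,#,←)
state=T head=7 tape=__#__#0__#[_]#   (T,_)→(R,0,←)
state=R head=6 tape=__#__#0__[#]0#   (R,#)→(T,0,→)
state=T head=7 tape=__#__#0__0[0]#   (T,0)→(Q,1,→)
state=Q head=8 tape=__#__#0__01[#]
M halts after 33 transitions.

33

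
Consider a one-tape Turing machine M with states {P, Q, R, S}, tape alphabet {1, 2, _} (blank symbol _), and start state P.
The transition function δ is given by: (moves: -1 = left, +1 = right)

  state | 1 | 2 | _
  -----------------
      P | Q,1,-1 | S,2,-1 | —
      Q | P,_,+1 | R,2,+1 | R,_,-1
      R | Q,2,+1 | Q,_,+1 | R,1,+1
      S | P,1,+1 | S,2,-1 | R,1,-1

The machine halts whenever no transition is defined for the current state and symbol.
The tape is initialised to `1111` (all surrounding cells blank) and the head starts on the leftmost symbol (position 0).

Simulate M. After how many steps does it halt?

state=P head=0 tape=__[1]111_   (P,1)→(Q,1,-1)
state=Q head=-1 tape=_[_]1111_   (Q,_)→(R,_,-1)
state=R head=-2 tape=[_]_1111_   (R,_)→(R,1,+1)
state=R head=-1 tape=1[_]1111_   (R,_)→(R,1,+1)
state=R head=0 tape=11[1]111_   (R,1)→(Q,2,+1)
state=Q head=1 tape=112[1]11_   (Q,1)→(P,_,+1)
state=P head=2 tape=112_[1]1_   (P,1)→(Q,1,-1)
state=Q head=1 tape=112[_]11_   (Q,_)→(R,_,-1)
state=R head=0 tape=11[2]_11_   (R,2)→(Q,_,+1)
state=Q head=1 tape=11_[_]11_   (Q,_)→(R,_,-1)
state=R head=0 tape=11[_]_11_   (R,_)→(R,1,+1)
state=R head=1 tape=111[_]11_   (R,_)→(R,1,+1)
state=R head=2 tape=1111[1]1_   (R,1)→(Q,2,+1)
state=Q head=3 tape=11112[1]_   (Q,1)→(P,_,+1)
state=P head=4 tape=11112_[_]
M halts after 14 transitions.

14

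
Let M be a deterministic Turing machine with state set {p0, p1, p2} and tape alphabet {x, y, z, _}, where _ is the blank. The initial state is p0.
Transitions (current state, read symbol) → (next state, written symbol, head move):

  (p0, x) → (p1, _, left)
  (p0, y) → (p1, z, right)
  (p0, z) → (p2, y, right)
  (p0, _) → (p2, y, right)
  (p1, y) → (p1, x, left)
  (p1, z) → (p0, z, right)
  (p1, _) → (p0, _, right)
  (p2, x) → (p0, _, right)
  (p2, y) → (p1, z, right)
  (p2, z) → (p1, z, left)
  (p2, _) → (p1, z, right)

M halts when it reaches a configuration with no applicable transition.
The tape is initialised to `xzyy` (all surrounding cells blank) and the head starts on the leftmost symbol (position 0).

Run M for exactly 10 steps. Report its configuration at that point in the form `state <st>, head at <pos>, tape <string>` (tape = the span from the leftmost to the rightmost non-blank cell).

p0 | _[x]zyy   read x → write _, move left, go to p1
p1 | [_]_zyy   read _ → write _, move right, go to p0
p0 | _[_]zyy   read _ → write y, move right, go to p2
p2 | _y[z]yy   read z → write z, move left, go to p1
p1 | _[y]zyy   read y → write x, move left, go to p1
p1 | [_]xzyy   read _ → write _, move right, go to p0
p0 | _[x]zyy   read x → write _, move left, go to p1
p1 | [_]_zyy   read _ → write _, move right, go to p0
p0 | _[_]zyy   read _ → write y, move right, go to p2
p2 | _y[z]yy   read z → write z, move left, go to p1
p1 | _[y]zyy
After 10 steps: state p1, head at 0, tape yzyy.

state p1, head at 0, tape yzyy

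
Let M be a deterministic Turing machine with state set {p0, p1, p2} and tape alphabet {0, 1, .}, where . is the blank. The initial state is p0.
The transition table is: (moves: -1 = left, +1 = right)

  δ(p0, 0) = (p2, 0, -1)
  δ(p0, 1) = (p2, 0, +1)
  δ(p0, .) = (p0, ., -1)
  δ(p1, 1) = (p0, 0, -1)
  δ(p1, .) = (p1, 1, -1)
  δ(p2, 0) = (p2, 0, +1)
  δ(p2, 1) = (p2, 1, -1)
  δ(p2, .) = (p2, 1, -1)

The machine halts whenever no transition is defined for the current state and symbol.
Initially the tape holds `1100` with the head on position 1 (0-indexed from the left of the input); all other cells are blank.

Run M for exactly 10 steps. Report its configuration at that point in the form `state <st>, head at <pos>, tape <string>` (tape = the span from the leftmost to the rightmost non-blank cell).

state p2, head at 3, tape 10001

p0 | 1[1]00.   read 1 → write 0, move +1, go to p2
p2 | 10[0]0.   read 0 → write 0, move +1, go to p2
p2 | 100[0].   read 0 → write 0, move +1, go to p2
p2 | 1000[.]   read . → write 1, move -1, go to p2
p2 | 100[0]1   read 0 → write 0, move +1, go to p2
p2 | 1000[1]   read 1 → write 1, move -1, go to p2
p2 | 100[0]1   read 0 → write 0, move +1, go to p2
p2 | 1000[1]   read 1 → write 1, move -1, go to p2
p2 | 100[0]1   read 0 → write 0, move +1, go to p2
p2 | 1000[1]   read 1 → write 1, move -1, go to p2
p2 | 100[0]1
After 10 steps: state p2, head at 3, tape 10001.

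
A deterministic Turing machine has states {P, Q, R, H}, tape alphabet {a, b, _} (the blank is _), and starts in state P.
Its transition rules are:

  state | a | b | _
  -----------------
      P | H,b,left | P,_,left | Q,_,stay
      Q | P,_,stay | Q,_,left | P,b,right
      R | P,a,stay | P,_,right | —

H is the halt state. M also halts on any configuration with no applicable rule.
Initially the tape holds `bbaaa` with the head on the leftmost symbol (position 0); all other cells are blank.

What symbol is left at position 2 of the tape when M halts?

b

state=P head=0 tape=__[b]baaa   (P,b)→(P,_,left)
state=P head=-1 tape=_[_]_baaa   (P,_)→(Q,_,stay)
state=Q head=-1 tape=_[_]_baaa   (Q,_)→(P,b,right)
state=P head=0 tape=_b[_]baaa   (P,_)→(Q,_,stay)
state=Q head=0 tape=_b[_]baaa   (Q,_)→(P,b,right)
state=P head=1 tape=_bb[b]aaa   (P,b)→(P,_,left)
state=P head=0 tape=_b[b]_aaa   (P,b)→(P,_,left)
state=P head=-1 tape=_[b]__aaa   (P,b)→(P,_,left)
state=P head=-2 tape=[_]___aaa   (P,_)→(Q,_,stay)
state=Q head=-2 tape=[_]___aaa   (Q,_)→(P,b,right)
state=P head=-1 tape=b[_]__aaa   (P,_)→(Q,_,stay)
state=Q head=-1 tape=b[_]__aaa   (Q,_)→(P,b,right)
state=P head=0 tape=bb[_]_aaa   (P,_)→(Q,_,stay)
state=Q head=0 tape=bb[_]_aaa   (Q,_)→(P,b,right)
state=P head=1 tape=bbb[_]aaa   (P,_)→(Q,_,stay)
state=Q head=1 tape=bbb[_]aaa   (Q,_)→(P,b,right)
state=P head=2 tape=bbbb[a]aa   (P,a)→(H,b,left)
state=H head=1 tape=bbb[b]baa
Cell 2 holds b when M halts.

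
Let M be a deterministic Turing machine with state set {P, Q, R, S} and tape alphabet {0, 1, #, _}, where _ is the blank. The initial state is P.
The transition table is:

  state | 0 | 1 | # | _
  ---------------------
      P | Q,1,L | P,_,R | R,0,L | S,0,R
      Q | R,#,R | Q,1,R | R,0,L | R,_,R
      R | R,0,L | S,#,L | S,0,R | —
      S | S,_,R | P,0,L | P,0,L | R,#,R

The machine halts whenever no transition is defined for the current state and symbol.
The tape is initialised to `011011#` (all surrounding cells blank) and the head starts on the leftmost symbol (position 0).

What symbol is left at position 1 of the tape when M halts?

0

state=P head=0 tape=__[0]11011#   (P,0)→(Q,1,L)
state=Q head=-1 tape=_[_]111011#   (Q,_)→(R,_,R)
state=R head=0 tape=__[1]11011#   (R,1)→(S,#,L)
state=S head=-1 tape=_[_]#11011#   (S,_)→(R,#,R)
state=R head=0 tape=_#[#]11011#   (R,#)→(S,0,R)
state=S head=1 tape=_#0[1]1011#   (S,1)→(P,0,L)
state=P head=0 tape=_#[0]01011#   (P,0)→(Q,1,L)
state=Q head=-1 tape=_[#]101011#   (Q,#)→(R,0,L)
state=R head=-2 tape=[_]0101011#
Cell 1 holds 0 when M halts.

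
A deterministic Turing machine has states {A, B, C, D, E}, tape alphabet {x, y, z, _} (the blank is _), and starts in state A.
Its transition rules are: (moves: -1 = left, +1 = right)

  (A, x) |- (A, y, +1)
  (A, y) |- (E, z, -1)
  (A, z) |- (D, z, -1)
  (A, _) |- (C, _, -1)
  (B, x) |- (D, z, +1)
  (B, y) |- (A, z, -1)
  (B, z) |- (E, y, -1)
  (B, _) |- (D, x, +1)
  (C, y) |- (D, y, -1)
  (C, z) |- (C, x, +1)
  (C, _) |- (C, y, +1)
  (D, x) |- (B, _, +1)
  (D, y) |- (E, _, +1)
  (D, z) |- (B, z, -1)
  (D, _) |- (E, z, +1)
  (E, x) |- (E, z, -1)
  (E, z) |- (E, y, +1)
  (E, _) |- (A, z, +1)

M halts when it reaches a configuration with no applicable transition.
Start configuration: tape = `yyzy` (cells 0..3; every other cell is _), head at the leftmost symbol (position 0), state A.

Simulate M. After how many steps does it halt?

15

A | ___[y]yzy   read y → write z, move -1, go to E
E | __[_]zyzy   read _ → write z, move +1, go to A
A | __z[z]yzy   read z → write z, move -1, go to D
D | __[z]zyzy   read z → write z, move -1, go to B
B | _[_]zzyzy   read _ → write x, move +1, go to D
D | _x[z]zyzy   read z → write z, move -1, go to B
B | _[x]zzyzy   read x → write z, move +1, go to D
D | _z[z]zyzy   read z → write z, move -1, go to B
B | _[z]zzyzy   read z → write y, move -1, go to E
E | [_]yzzyzy   read _ → write z, move +1, go to A
A | z[y]zzyzy   read y → write z, move -1, go to E
E | [z]zzzyzy   read z → write y, move +1, go to E
E | y[z]zzyzy   read z → write y, move +1, go to E
E | yy[z]zyzy   read z → write y, move +1, go to E
E | yyy[z]yzy   read z → write y, move +1, go to E
E | yyyy[y]zy
M halts after 15 transitions.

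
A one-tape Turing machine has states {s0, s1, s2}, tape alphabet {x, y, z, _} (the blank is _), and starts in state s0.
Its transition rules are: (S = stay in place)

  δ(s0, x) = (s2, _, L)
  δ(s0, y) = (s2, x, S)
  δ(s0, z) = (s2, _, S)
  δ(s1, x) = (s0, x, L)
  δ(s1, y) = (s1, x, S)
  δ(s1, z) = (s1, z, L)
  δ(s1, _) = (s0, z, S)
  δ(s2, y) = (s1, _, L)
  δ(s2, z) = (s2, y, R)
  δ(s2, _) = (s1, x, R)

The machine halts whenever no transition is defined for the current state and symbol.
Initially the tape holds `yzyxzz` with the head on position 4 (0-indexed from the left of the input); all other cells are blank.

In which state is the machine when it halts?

s0 | _yzyx[z]z   read z → write _, move S, go to s2
s2 | _yzyx[_]z   read _ → write x, move R, go to s1
s1 | _yzyxx[z]   read z → write z, move L, go to s1
s1 | _yzyx[x]z   read x → write x, move L, go to s0
s0 | _yzy[x]xz   read x → write _, move L, go to s2
s2 | _yz[y]_xz   read y → write _, move L, go to s1
s1 | _y[z]__xz   read z → write z, move L, go to s1
s1 | _[y]z__xz   read y → write x, move S, go to s1
s1 | _[x]z__xz   read x → write x, move L, go to s0
s0 | [_]xz__xz
No transition is defined for (s0, _); M halts in state s0.

s0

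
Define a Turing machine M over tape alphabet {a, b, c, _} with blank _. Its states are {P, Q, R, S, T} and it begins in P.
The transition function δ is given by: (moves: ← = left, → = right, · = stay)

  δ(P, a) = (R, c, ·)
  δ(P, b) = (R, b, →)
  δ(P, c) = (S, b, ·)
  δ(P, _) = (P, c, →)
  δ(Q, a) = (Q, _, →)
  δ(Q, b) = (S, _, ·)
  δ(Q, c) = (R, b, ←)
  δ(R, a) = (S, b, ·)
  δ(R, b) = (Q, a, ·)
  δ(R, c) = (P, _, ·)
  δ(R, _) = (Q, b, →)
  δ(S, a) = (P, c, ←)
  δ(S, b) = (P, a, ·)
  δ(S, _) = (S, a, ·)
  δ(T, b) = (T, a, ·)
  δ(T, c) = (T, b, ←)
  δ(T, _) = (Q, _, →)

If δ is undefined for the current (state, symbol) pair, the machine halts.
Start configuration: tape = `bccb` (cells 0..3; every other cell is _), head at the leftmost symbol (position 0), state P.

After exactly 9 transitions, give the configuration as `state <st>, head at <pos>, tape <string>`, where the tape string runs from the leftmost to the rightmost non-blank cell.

state=P head=0 tape=[b]ccb_   (P,b)→(R,b,→)
state=R head=1 tape=b[c]cb_   (R,c)→(P,_,·)
state=P head=1 tape=b[_]cb_   (P,_)→(P,c,→)
state=P head=2 tape=bc[c]b_   (P,c)→(S,b,·)
state=S head=2 tape=bc[b]b_   (S,b)→(P,a,·)
state=P head=2 tape=bc[a]b_   (P,a)→(R,c,·)
state=R head=2 tape=bc[c]b_   (R,c)→(P,_,·)
state=P head=2 tape=bc[_]b_   (P,_)→(P,c,→)
state=P head=3 tape=bcc[b]_   (P,b)→(R,b,→)
state=R head=4 tape=bccb[_]
After 9 steps: state R, head at 4, tape bccb.

state R, head at 4, tape bccb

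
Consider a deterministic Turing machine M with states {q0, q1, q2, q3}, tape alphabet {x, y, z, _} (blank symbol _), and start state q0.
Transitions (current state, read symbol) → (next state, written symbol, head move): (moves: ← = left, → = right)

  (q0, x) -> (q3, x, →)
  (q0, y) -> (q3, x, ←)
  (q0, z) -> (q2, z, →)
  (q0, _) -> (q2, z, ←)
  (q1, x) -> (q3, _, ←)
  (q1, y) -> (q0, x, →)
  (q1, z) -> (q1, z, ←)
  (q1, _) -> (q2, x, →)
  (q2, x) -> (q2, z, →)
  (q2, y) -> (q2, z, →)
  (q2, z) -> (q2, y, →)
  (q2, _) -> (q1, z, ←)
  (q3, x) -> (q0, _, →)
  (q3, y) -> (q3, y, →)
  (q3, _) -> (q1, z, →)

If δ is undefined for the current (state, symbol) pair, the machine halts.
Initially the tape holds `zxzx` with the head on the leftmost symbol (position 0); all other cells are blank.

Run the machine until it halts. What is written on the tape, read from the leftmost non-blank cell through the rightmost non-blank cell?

zzxz_zz

state=q0 head=0 tape=[z]xzx___   (q0,z)→(q2,z,→)
state=q2 head=1 tape=z[x]zx___   (q2,x)→(q2,z,→)
state=q2 head=2 tape=zz[z]x___   (q2,z)→(q2,y,→)
state=q2 head=3 tape=zzy[x]___   (q2,x)→(q2,z,→)
state=q2 head=4 tape=zzyz[_]__   (q2,_)→(q1,z,←)
state=q1 head=3 tape=zzy[z]z__   (q1,z)→(q1,z,←)
state=q1 head=2 tape=zz[y]zz__   (q1,y)→(q0,x,→)
state=q0 head=3 tape=zzx[z]z__   (q0,z)→(q2,z,→)
state=q2 head=4 tape=zzxz[z]__   (q2,z)→(q2,y,→)
state=q2 head=5 tape=zzxzy[_]_   (q2,_)→(q1,z,←)
state=q1 head=4 tape=zzxz[y]z_   (q1,y)→(q0,x,→)
state=q0 head=5 tape=zzxzx[z]_   (q0,z)→(q2,z,→)
state=q2 head=6 tape=zzxzxz[_]   (q2,_)→(q1,z,←)
state=q1 head=5 tape=zzxzx[z]z   (q1,z)→(q1,z,←)
state=q1 head=4 tape=zzxz[x]zz   (q1,x)→(q3,_,←)
state=q3 head=3 tape=zzx[z]_zz
The non-blank tape span at halt is zzxz_zz.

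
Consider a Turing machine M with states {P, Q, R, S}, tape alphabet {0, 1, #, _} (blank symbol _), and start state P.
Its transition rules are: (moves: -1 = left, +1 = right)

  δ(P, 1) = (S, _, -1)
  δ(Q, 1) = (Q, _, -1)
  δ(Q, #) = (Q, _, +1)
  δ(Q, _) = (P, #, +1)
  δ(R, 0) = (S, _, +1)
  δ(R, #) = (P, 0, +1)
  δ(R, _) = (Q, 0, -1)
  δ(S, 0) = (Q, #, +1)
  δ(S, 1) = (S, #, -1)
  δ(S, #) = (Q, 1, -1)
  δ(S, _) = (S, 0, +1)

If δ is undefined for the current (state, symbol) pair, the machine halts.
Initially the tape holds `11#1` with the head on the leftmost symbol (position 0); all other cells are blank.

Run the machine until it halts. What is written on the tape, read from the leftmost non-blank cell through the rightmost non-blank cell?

0#_#

P | _[1]1#1   read 1 → write _, move -1, go to S
S | [_]_1#1   read _ → write 0, move +1, go to S
S | 0[_]1#1   read _ → write 0, move +1, go to S
S | 00[1]#1   read 1 → write #, move -1, go to S
S | 0[0]##1   read 0 → write #, move +1, go to Q
Q | 0#[#]#1   read # → write _, move +1, go to Q
Q | 0#_[#]1   read # → write _, move +1, go to Q
Q | 0#__[1]   read 1 → write _, move -1, go to Q
Q | 0#_[_]_   read _ → write #, move +1, go to P
P | 0#_#[_]
The non-blank tape span at halt is 0#_#.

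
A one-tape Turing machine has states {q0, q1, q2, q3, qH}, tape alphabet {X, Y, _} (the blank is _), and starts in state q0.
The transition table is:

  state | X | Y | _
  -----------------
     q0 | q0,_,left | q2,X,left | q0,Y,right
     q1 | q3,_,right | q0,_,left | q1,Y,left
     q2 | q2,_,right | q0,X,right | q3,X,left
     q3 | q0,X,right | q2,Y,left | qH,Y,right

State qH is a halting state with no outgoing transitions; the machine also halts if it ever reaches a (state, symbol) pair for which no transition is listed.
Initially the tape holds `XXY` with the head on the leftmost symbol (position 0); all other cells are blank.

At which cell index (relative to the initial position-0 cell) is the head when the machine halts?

-3

state=q0 head=0 tape=____[X]XY   (q0,X)→(q0,_,left)
state=q0 head=-1 tape=___[_]_XY   (q0,_)→(q0,Y,right)
state=q0 head=0 tape=___Y[_]XY   (q0,_)→(q0,Y,right)
state=q0 head=1 tape=___YY[X]Y   (q0,X)→(q0,_,left)
state=q0 head=0 tape=___Y[Y]_Y   (q0,Y)→(q2,X,left)
state=q2 head=-1 tape=___[Y]X_Y   (q2,Y)→(q0,X,right)
state=q0 head=0 tape=___X[X]_Y   (q0,X)→(q0,_,left)
state=q0 head=-1 tape=___[X]__Y   (q0,X)→(q0,_,left)
state=q0 head=-2 tape=__[_]___Y   (q0,_)→(q0,Y,right)
state=q0 head=-1 tape=__Y[_]__Y   (q0,_)→(q0,Y,right)
state=q0 head=0 tape=__YY[_]_Y   (q0,_)→(q0,Y,right)
state=q0 head=1 tape=__YYY[_]Y   (q0,_)→(q0,Y,right)
state=q0 head=2 tape=__YYYY[Y]   (q0,Y)→(q2,X,left)
state=q2 head=1 tape=__YYY[Y]X   (q2,Y)→(q0,X,right)
state=q0 head=2 tape=__YYYX[X]   (q0,X)→(q0,_,left)
state=q0 head=1 tape=__YYY[X]_   (q0,X)→(q0,_,left)
state=q0 head=0 tape=__YY[Y]__   (q0,Y)→(q2,X,left)
state=q2 head=-1 tape=__Y[Y]X__   (q2,Y)→(q0,X,right)
state=q0 head=0 tape=__YX[X]__   (q0,X)→(q0,_,left)
state=q0 head=-1 tape=__Y[X]___   (q0,X)→(q0,_,left)
state=q0 head=-2 tape=__[Y]____   (q0,Y)→(q2,X,left)
state=q2 head=-3 tape=_[_]X____   (q2,_)→(q3,X,left)
state=q3 head=-4 tape=[_]XX____   (q3,_)→(qH,Y,right)
state=qH head=-3 tape=Y[X]X____
At halt the head is at cell -3.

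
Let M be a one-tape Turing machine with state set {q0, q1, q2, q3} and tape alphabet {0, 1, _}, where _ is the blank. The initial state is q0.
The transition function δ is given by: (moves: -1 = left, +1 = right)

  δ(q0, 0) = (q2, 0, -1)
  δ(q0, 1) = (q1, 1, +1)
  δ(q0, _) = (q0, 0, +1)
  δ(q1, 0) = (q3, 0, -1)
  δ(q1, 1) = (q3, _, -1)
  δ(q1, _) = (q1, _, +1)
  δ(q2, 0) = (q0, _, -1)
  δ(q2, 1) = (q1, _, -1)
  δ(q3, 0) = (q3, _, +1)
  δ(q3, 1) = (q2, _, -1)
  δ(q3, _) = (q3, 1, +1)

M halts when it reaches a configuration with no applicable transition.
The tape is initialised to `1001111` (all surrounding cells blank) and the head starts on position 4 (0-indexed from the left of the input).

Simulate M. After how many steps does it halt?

14

state=q0 head=4 tape=1001[1]11   (q0,1)→(q1,1,+1)
state=q1 head=5 tape=10011[1]1   (q1,1)→(q3,_,-1)
state=q3 head=4 tape=1001[1]_1   (q3,1)→(q2,_,-1)
state=q2 head=3 tape=100[1]__1   (q2,1)→(q1,_,-1)
state=q1 head=2 tape=10[0]___1   (q1,0)→(q3,0,-1)
state=q3 head=1 tape=1[0]0___1   (q3,0)→(q3,_,+1)
state=q3 head=2 tape=1_[0]___1   (q3,0)→(q3,_,+1)
state=q3 head=3 tape=1__[_]__1   (q3,_)→(q3,1,+1)
state=q3 head=4 tape=1__1[_]_1   (q3,_)→(q3,1,+1)
state=q3 head=5 tape=1__11[_]1   (q3,_)→(q3,1,+1)
state=q3 head=6 tape=1__111[1]   (q3,1)→(q2,_,-1)
state=q2 head=5 tape=1__11[1]_   (q2,1)→(q1,_,-1)
state=q1 head=4 tape=1__1[1]__   (q1,1)→(q3,_,-1)
state=q3 head=3 tape=1__[1]___   (q3,1)→(q2,_,-1)
state=q2 head=2 tape=1_[_]____
M halts after 14 transitions.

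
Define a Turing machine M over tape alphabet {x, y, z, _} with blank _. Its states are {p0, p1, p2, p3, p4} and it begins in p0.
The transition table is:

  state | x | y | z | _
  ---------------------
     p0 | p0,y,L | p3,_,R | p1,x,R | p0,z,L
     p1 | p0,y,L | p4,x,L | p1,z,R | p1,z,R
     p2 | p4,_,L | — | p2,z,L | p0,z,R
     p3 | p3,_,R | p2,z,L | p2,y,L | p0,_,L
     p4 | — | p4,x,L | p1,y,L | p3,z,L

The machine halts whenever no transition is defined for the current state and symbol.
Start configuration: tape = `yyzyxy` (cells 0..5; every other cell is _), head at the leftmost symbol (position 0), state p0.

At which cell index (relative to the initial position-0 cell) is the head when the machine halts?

p0 | [y]yzyxy   read y → write _, move R, go to p3
p3 | _[y]zyxy   read y → write z, move L, go to p2
p2 | [_]zzyxy   read _ → write z, move R, go to p0
p0 | z[z]zyxy   read z → write x, move R, go to p1
p1 | zx[z]yxy   read z → write z, move R, go to p1
p1 | zxz[y]xy   read y → write x, move L, go to p4
p4 | zx[z]xxy   read z → write y, move L, go to p1
p1 | z[x]yxxy   read x → write y, move L, go to p0
p0 | [z]yyxxy   read z → write x, move R, go to p1
p1 | x[y]yxxy   read y → write x, move L, go to p4
p4 | [x]xyxxy
At halt the head is at cell 0.

0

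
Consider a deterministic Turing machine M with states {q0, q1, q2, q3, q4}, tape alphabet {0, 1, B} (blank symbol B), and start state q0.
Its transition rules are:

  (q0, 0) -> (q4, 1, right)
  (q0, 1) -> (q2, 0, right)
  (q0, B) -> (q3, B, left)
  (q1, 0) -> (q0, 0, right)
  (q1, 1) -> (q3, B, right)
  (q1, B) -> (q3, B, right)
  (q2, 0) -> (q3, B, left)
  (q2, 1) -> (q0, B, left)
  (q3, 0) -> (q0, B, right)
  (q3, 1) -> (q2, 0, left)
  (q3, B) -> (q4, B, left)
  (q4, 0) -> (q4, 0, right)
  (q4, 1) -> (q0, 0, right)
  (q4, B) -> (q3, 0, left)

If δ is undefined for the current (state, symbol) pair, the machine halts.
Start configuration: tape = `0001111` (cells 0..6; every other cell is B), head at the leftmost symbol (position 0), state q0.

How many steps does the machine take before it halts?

19

state=q0 head=0 tape=[0]001111   (q0,0)→(q4,1,right)
state=q4 head=1 tape=1[0]01111   (q4,0)→(q4,0,right)
state=q4 head=2 tape=10[0]1111   (q4,0)→(q4,0,right)
state=q4 head=3 tape=100[1]111   (q4,1)→(q0,0,right)
state=q0 head=4 tape=1000[1]11   (q0,1)→(q2,0,right)
state=q2 head=5 tape=10000[1]1   (q2,1)→(q0,B,left)
state=q0 head=4 tape=1000[0]B1   (q0,0)→(q4,1,right)
state=q4 head=5 tape=10001[B]1   (q4,B)→(q3,0,left)
state=q3 head=4 tape=1000[1]01   (q3,1)→(q2,0,left)
state=q2 head=3 tape=100[0]001   (q2,0)→(q3,B,left)
state=q3 head=2 tape=10[0]B001   (q3,0)→(q0,B,right)
state=q0 head=3 tape=10B[B]001   (q0,B)→(q3,B,left)
state=q3 head=2 tape=10[B]B001   (q3,B)→(q4,B,left)
state=q4 head=1 tape=1[0]BB001   (q4,0)→(q4,0,right)
state=q4 head=2 tape=10[B]B001   (q4,B)→(q3,0,left)
state=q3 head=1 tape=1[0]0B001   (q3,0)→(q0,B,right)
state=q0 head=2 tape=1B[0]B001   (q0,0)→(q4,1,right)
state=q4 head=3 tape=1B1[B]001   (q4,B)→(q3,0,left)
state=q3 head=2 tape=1B[1]0001   (q3,1)→(q2,0,left)
state=q2 head=1 tape=1[B]00001
M halts after 19 transitions.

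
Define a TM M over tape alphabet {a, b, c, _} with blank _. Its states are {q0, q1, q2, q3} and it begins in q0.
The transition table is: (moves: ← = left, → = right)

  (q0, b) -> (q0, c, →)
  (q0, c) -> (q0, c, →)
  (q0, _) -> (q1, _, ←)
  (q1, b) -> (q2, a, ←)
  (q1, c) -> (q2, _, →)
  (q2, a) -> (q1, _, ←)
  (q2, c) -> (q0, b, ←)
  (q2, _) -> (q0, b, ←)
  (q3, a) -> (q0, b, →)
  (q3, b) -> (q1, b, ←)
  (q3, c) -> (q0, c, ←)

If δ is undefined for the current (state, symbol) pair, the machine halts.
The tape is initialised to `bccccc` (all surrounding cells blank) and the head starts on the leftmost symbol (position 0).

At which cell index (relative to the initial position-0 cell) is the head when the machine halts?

-1

state=q0 head=0 tape=_[b]ccccc_   (q0,b)→(q0,c,→)
state=q0 head=1 tape=_c[c]cccc_   (q0,c)→(q0,c,→)
state=q0 head=2 tape=_cc[c]ccc_   (q0,c)→(q0,c,→)
state=q0 head=3 tape=_ccc[c]cc_   (q0,c)→(q0,c,→)
state=q0 head=4 tape=_cccc[c]c_   (q0,c)→(q0,c,→)
state=q0 head=5 tape=_ccccc[c]_   (q0,c)→(q0,c,→)
state=q0 head=6 tape=_cccccc[_]   (q0,_)→(q1,_,←)
state=q1 head=5 tape=_ccccc[c]_   (q1,c)→(q2,_,→)
state=q2 head=6 tape=_ccccc_[_]   (q2,_)→(q0,b,←)
state=q0 head=5 tape=_ccccc[_]b   (q0,_)→(q1,_,←)
state=q1 head=4 tape=_cccc[c]_b   (q1,c)→(q2,_,→)
state=q2 head=5 tape=_cccc_[_]b   (q2,_)→(q0,b,←)
state=q0 head=4 tape=_cccc[_]bb   (q0,_)→(q1,_,←)
state=q1 head=3 tape=_ccc[c]_bb   (q1,c)→(q2,_,→)
state=q2 head=4 tape=_ccc_[_]bb   (q2,_)→(q0,b,←)
state=q0 head=3 tape=_ccc[_]bbb   (q0,_)→(q1,_,←)
state=q1 head=2 tape=_cc[c]_bbb   (q1,c)→(q2,_,→)
state=q2 head=3 tape=_cc_[_]bbb   (q2,_)→(q0,b,←)
state=q0 head=2 tape=_cc[_]bbbb   (q0,_)→(q1,_,←)
state=q1 head=1 tape=_c[c]_bbbb   (q1,c)→(q2,_,→)
state=q2 head=2 tape=_c_[_]bbbb   (q2,_)→(q0,b,←)
state=q0 head=1 tape=_c[_]bbbbb   (q0,_)→(q1,_,←)
state=q1 head=0 tape=_[c]_bbbbb   (q1,c)→(q2,_,→)
state=q2 head=1 tape=__[_]bbbbb   (q2,_)→(q0,b,←)
state=q0 head=0 tape=_[_]bbbbbb   (q0,_)→(q1,_,←)
state=q1 head=-1 tape=[_]_bbbbbb
At halt the head is at cell -1.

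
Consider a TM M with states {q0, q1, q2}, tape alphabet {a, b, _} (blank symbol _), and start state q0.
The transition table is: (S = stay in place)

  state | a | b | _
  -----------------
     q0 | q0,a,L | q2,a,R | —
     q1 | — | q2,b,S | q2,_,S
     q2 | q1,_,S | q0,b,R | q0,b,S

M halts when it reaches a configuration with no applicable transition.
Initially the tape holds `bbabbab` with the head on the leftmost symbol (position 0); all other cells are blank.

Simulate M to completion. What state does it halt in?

q0

state=q0 head=0 tape=[b]babbab_   (q0,b)→(q2,a,R)
state=q2 head=1 tape=a[b]abbab_   (q2,b)→(q0,b,R)
state=q0 head=2 tape=ab[a]bbab_   (q0,a)→(q0,a,L)
state=q0 head=1 tape=a[b]abbab_   (q0,b)→(q2,a,R)
state=q2 head=2 tape=aa[a]bbab_   (q2,a)→(q1,_,S)
state=q1 head=2 tape=aa[_]bbab_   (q1,_)→(q2,_,S)
state=q2 head=2 tape=aa[_]bbab_   (q2,_)→(q0,b,S)
state=q0 head=2 tape=aa[b]bbab_   (q0,b)→(q2,a,R)
state=q2 head=3 tape=aaa[b]bab_   (q2,b)→(q0,b,R)
state=q0 head=4 tape=aaab[b]ab_   (q0,b)→(q2,a,R)
state=q2 head=5 tape=aaaba[a]b_   (q2,a)→(q1,_,S)
state=q1 head=5 tape=aaaba[_]b_   (q1,_)→(q2,_,S)
state=q2 head=5 tape=aaaba[_]b_   (q2,_)→(q0,b,S)
state=q0 head=5 tape=aaaba[b]b_   (q0,b)→(q2,a,R)
state=q2 head=6 tape=aaabaa[b]_   (q2,b)→(q0,b,R)
state=q0 head=7 tape=aaabaab[_]
No transition is defined for (q0, _); M halts in state q0.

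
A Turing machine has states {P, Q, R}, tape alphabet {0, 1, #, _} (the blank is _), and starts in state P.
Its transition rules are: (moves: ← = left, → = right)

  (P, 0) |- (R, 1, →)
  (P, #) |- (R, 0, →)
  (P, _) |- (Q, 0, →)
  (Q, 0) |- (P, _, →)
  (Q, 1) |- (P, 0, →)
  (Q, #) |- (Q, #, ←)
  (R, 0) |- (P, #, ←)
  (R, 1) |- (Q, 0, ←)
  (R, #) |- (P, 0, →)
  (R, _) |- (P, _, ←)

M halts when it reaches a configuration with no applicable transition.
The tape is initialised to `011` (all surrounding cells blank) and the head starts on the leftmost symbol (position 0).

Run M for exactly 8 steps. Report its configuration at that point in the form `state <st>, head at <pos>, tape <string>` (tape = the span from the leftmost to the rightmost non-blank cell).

P | [0]11_   read 0 → write 1, move →, go to R
R | 1[1]1_   read 1 → write 0, move ←, go to Q
Q | [1]01_   read 1 → write 0, move →, go to P
P | 0[0]1_   read 0 → write 1, move →, go to R
R | 01[1]_   read 1 → write 0, move ←, go to Q
Q | 0[1]0_   read 1 → write 0, move →, go to P
P | 00[0]_   read 0 → write 1, move →, go to R
R | 001[_]   read _ → write _, move ←, go to P
P | 00[1]_
After 8 steps: state P, head at 2, tape 001.

state P, head at 2, tape 001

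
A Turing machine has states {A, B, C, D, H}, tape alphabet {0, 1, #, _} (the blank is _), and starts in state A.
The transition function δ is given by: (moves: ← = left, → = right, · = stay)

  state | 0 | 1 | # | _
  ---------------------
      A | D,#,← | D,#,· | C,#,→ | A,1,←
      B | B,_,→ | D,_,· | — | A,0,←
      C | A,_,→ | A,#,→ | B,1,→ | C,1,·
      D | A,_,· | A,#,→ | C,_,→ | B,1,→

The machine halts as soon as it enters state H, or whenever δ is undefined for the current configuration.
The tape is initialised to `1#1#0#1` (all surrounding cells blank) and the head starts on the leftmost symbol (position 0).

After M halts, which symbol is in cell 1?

A | [1]#1#0#1   read 1 → write #, move ·, go to D
D | [#]#1#0#1   read # → write _, move →, go to C
C | _[#]1#0#1   read # → write 1, move →, go to B
B | _1[1]#0#1   read 1 → write _, move ·, go to D
D | _1[_]#0#1   read _ → write 1, move →, go to B
B | _11[#]0#1
Cell 1 holds 1 when M halts.

1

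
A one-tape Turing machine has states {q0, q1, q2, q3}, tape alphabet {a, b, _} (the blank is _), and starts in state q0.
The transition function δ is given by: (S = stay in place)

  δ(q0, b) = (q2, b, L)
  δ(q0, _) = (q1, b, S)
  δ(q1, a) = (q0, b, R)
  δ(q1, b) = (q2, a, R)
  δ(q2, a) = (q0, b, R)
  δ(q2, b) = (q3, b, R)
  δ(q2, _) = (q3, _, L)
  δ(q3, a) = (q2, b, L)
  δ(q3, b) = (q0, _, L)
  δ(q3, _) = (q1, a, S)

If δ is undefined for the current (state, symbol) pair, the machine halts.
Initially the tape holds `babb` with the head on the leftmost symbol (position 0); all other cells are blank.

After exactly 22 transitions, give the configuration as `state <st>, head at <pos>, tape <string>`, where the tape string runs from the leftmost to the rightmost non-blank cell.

state q0, head at -3, tape b_b___bb

state=q0 head=0 tape=____[b]abb   (q0,b)→(q2,b,L)
state=q2 head=-1 tape=___[_]babb   (q2,_)→(q3,_,L)
state=q3 head=-2 tape=__[_]_babb   (q3,_)→(q1,a,S)
state=q1 head=-2 tape=__[a]_babb   (q1,a)→(q0,b,R)
state=q0 head=-1 tape=__b[_]babb   (q0,_)→(q1,b,S)
state=q1 head=-1 tape=__b[b]babb   (q1,b)→(q2,a,R)
state=q2 head=0 tape=__ba[b]abb   (q2,b)→(q3,b,R)
state=q3 head=1 tape=__bab[a]bb   (q3,a)→(q2,b,L)
state=q2 head=0 tape=__ba[b]bbb   (q2,b)→(q3,b,R)
state=q3 head=1 tape=__bab[b]bb   (q3,b)→(q0,_,L)
state=q0 head=0 tape=__ba[b]_bb   (q0,b)→(q2,b,L)
state=q2 head=-1 tape=__b[a]b_bb   (q2,a)→(q0,b,R)
state=q0 head=0 tape=__bb[b]_bb   (q0,b)→(q2,b,L)
state=q2 head=-1 tape=__b[b]b_bb   (q2,b)→(q3,b,R)
state=q3 head=0 tape=__bb[b]_bb   (q3,b)→(q0,_,L)
state=q0 head=-1 tape=__b[b]__bb   (q0,b)→(q2,b,L)
state=q2 head=-2 tape=__[b]b__bb   (q2,b)→(q3,b,R)
state=q3 head=-1 tape=__b[b]__bb   (q3,b)→(q0,_,L)
state=q0 head=-2 tape=__[b]___bb   (q0,b)→(q2,b,L)
state=q2 head=-3 tape=_[_]b___bb   (q2,_)→(q3,_,L)
state=q3 head=-4 tape=[_]_b___bb   (q3,_)→(q1,a,S)
state=q1 head=-4 tape=[a]_b___bb   (q1,a)→(q0,b,R)
state=q0 head=-3 tape=b[_]b___bb
After 22 steps: state q0, head at -3, tape b_b___bb.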